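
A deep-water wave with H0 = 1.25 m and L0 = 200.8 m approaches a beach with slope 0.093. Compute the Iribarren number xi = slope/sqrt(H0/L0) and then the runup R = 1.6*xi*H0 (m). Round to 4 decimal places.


xi = slope / sqrt(H0/L0)
H0/L0 = 1.25/200.8 = 0.006225
sqrt(0.006225) = 0.078899
xi = 0.093 / 0.078899 = 1.178718
R = 1.6 * xi * H0 = 1.6 * 1.178718 * 1.25
R = 2.3574 m

2.3574


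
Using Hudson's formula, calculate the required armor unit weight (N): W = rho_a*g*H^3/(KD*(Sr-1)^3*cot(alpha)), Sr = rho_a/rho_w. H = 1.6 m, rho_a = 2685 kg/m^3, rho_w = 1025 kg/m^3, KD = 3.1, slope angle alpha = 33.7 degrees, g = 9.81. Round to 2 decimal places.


Sr = rho_a / rho_w = 2685 / 1025 = 2.619512
(Sr - 1) = 1.619512
(Sr - 1)^3 = 4.247689
cot(33.7) = 1 / tan(33.7) = 1 / 0.666917 = 1.499437
Numerator = 2685 * 9.81 * 1.6^3 = 107888.0256
Denominator = 3.1 * 4.247689 * 1.499437 = 19.744335
W = 107888.0256 / 19.744335
W = 5464.25 N

5464.25


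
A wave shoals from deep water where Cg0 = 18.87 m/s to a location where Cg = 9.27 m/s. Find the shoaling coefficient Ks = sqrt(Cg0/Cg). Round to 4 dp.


Ks = sqrt(Cg0 / Cg)
Ks = sqrt(18.87 / 9.27)
Ks = sqrt(2.0356)
Ks = 1.4267

1.4267


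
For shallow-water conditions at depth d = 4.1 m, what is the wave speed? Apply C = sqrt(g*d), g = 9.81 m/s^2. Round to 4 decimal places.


Using the shallow-water approximation:
C = sqrt(g * d) = sqrt(9.81 * 4.1)
C = sqrt(40.2210)
C = 6.3420 m/s

6.3420


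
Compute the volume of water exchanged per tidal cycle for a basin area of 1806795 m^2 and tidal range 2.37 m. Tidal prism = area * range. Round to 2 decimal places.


Tidal prism = Area * Tidal range
P = 1806795 * 2.37
P = 4282104.15 m^3

4282104.15


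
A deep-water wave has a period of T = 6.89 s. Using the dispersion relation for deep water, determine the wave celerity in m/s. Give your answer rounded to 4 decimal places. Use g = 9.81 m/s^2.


We use the deep-water celerity formula:
C = g * T / (2 * pi)
C = 9.81 * 6.89 / (2 * 3.14159...)
C = 67.590900 / 6.283185
C = 10.7574 m/s

10.7574


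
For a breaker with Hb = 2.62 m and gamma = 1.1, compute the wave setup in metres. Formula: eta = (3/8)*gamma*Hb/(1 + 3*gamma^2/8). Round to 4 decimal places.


eta = (3/8) * gamma * Hb / (1 + 3*gamma^2/8)
Numerator = (3/8) * 1.1 * 2.62 = 1.080750
Denominator = 1 + 3*1.1^2/8 = 1 + 0.453750 = 1.453750
eta = 1.080750 / 1.453750
eta = 0.7434 m

0.7434


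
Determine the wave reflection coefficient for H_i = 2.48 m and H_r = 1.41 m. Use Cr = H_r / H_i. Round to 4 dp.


Cr = H_r / H_i
Cr = 1.41 / 2.48
Cr = 0.5685

0.5685


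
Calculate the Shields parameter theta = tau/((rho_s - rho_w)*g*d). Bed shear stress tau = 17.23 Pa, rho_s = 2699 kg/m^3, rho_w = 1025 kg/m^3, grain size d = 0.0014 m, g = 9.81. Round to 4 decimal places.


theta = tau / ((rho_s - rho_w) * g * d)
rho_s - rho_w = 2699 - 1025 = 1674
Denominator = 1674 * 9.81 * 0.0014 = 22.990716
theta = 17.23 / 22.990716
theta = 0.7494

0.7494


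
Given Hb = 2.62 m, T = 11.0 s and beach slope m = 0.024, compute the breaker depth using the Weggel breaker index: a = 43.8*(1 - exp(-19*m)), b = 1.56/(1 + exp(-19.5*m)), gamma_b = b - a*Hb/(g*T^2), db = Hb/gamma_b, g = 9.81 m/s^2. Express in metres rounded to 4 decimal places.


a = 43.8 * (1 - exp(-19 * m))
exp(-19 * 0.024) = exp(-0.4560) = 0.633814
a = 43.8 * (1 - 0.633814) = 16.038954
b = 1.56 / (1 + exp(-19.5 * m))
exp(-19.5 * 0.024) = exp(-0.4680) = 0.626254
b = 1.56 / (1 + 0.626254) = 0.959260
Hb / (g * T^2) = 2.62 / (9.81 * 11.0^2) = 2.62 / 1187.0100 = 0.00220723
gamma_b = b - a * Hb/(g*T^2) = 0.959260 - 16.038954 * 0.00220723 = 0.923858
db = Hb / gamma_b = 2.62 / 0.923858
db = 2.8359 m

2.8359


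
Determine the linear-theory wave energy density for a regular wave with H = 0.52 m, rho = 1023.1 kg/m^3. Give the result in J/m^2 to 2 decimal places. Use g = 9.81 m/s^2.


E = (1/8) * rho * g * H^2
E = (1/8) * 1023.1 * 9.81 * 0.52^2
E = 0.125 * 1023.1 * 9.81 * 0.2704
E = 339.24 J/m^2

339.24


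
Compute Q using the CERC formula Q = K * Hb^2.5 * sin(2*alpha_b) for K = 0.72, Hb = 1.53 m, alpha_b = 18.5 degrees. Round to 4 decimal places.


Q = K * Hb^2.5 * sin(2 * alpha_b)
Hb^2.5 = 1.53^2.5 = 2.895533
sin(2 * 18.5) = sin(37.0) = 0.601815
Q = 0.72 * 2.895533 * 0.601815
Q = 1.2547 m^3/s

1.2547


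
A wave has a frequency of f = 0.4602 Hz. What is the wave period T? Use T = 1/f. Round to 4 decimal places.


T = 1 / f
T = 1 / 0.4602
T = 2.1730 s

2.1730


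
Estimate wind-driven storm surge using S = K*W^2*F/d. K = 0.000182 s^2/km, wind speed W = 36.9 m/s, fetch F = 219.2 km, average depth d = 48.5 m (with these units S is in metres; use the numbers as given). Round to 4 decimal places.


S = K * W^2 * F / d
W^2 = 36.9^2 = 1361.61
S = 0.000182 * 1361.61 * 219.2 / 48.5
Numerator = 0.000182 * 1361.61 * 219.2 = 54.320614
S = 54.320614 / 48.5 = 1.1200 m

1.1200


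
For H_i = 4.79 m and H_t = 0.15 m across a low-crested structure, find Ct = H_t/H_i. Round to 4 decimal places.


Ct = H_t / H_i
Ct = 0.15 / 4.79
Ct = 0.0313

0.0313


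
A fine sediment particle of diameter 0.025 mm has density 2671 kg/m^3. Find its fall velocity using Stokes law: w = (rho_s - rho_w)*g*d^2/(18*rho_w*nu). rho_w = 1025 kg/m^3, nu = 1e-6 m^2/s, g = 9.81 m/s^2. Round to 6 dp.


w = (rho_s - rho_w) * g * d^2 / (18 * rho_w * nu)
d = 0.025 mm = 0.000025 m
rho_s - rho_w = 2671 - 1025 = 1646
Numerator = 1646 * 9.81 * (0.000025)^2 = 0.000010092038
Denominator = 18 * 1025 * 1e-6 = 0.018450
w = 0.000547 m/s

0.000547


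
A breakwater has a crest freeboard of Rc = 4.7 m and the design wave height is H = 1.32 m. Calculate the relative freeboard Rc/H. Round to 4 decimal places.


Relative freeboard = Rc / H
= 4.7 / 1.32
= 3.5606

3.5606


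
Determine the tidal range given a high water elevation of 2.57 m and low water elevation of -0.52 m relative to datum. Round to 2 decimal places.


Tidal range = High water - Low water
Tidal range = 2.57 - (-0.52)
Tidal range = 3.09 m

3.09


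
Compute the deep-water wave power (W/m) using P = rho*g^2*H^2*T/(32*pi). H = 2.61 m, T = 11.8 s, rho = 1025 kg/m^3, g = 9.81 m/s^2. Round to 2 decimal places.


P = rho * g^2 * H^2 * T / (32 * pi)
P = 1025 * 9.81^2 * 2.61^2 * 11.8 / (32 * pi)
P = 1025 * 96.2361 * 6.8121 * 11.8 / 100.53096
P = 78872.40 W/m

78872.40


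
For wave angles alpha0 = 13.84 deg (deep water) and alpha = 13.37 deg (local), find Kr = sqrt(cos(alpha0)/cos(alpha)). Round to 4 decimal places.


Kr = sqrt(cos(alpha0) / cos(alpha))
cos(13.84) = 0.970968
cos(13.37) = 0.972897
Kr = sqrt(0.970968 / 0.972897)
Kr = sqrt(0.998017)
Kr = 0.9990

0.9990


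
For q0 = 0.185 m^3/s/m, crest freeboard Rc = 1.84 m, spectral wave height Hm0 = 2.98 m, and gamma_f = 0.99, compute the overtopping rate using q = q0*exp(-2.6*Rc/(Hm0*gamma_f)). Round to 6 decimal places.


q = q0 * exp(-2.6 * Rc / (Hm0 * gamma_f))
Exponent = -2.6 * 1.84 / (2.98 * 0.99)
= -2.6 * 1.84 / 2.9502
= -1.621585
exp(-1.621585) = 0.197585
q = 0.185 * 0.197585
q = 0.036553 m^3/s/m

0.036553


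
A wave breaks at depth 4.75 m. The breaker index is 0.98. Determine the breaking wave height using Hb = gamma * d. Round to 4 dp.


Hb = gamma * d
Hb = 0.98 * 4.75
Hb = 4.6550 m

4.6550


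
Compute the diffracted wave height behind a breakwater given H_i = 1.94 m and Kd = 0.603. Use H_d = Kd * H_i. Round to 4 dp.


H_d = Kd * H_i
H_d = 0.603 * 1.94
H_d = 1.1698 m

1.1698


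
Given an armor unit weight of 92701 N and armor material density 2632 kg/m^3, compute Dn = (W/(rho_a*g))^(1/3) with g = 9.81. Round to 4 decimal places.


V = W / (rho_a * g)
V = 92701 / (2632 * 9.81)
V = 92701 / 25819.92
V = 3.590290 m^3
Dn = V^(1/3) = 3.590290^(1/3)
Dn = 1.5312 m

1.5312


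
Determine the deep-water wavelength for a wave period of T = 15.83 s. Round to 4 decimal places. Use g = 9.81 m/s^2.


L0 = g * T^2 / (2 * pi)
L0 = 9.81 * 15.83^2 / (2 * pi)
L0 = 9.81 * 250.5889 / 6.28319
L0 = 2458.2771 / 6.28319
L0 = 391.2470 m

391.2470


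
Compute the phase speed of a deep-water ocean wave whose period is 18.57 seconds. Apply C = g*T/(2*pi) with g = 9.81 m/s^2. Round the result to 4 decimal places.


We use the deep-water celerity formula:
C = g * T / (2 * pi)
C = 9.81 * 18.57 / (2 * 3.14159...)
C = 182.171700 / 6.283185
C = 28.9935 m/s

28.9935


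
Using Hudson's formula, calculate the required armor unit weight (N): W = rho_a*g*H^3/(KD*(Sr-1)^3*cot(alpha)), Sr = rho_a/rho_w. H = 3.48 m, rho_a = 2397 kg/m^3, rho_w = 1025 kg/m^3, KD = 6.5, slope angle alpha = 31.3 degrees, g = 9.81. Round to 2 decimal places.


Sr = rho_a / rho_w = 2397 / 1025 = 2.338537
(Sr - 1) = 1.338537
(Sr - 1)^3 = 2.398229
cot(31.3) = 1 / tan(31.3) = 1 / 0.608010 = 1.644711
Numerator = 2397 * 9.81 * 3.48^3 = 991002.5529
Denominator = 6.5 * 2.398229 * 1.644711 = 25.638565
W = 991002.5529 / 25.638565
W = 38652.81 N

38652.81


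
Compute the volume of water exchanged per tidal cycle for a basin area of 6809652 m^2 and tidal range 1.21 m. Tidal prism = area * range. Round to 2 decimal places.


Tidal prism = Area * Tidal range
P = 6809652 * 1.21
P = 8239678.92 m^3

8239678.92


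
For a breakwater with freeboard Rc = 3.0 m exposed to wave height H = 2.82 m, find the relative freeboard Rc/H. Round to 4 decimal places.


Relative freeboard = Rc / H
= 3.0 / 2.82
= 1.0638

1.0638


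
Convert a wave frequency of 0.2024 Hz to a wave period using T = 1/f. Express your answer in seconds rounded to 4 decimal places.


T = 1 / f
T = 1 / 0.2024
T = 4.9407 s

4.9407


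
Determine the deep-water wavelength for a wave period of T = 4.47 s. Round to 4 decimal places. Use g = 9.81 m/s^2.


L0 = g * T^2 / (2 * pi)
L0 = 9.81 * 4.47^2 / (2 * pi)
L0 = 9.81 * 19.9809 / 6.28319
L0 = 196.0126 / 6.28319
L0 = 31.1964 m

31.1964


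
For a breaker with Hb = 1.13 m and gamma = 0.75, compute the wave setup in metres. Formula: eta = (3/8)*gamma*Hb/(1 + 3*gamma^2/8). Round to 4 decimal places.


eta = (3/8) * gamma * Hb / (1 + 3*gamma^2/8)
Numerator = (3/8) * 0.75 * 1.13 = 0.317812
Denominator = 1 + 3*0.75^2/8 = 1 + 0.210938 = 1.210938
eta = 0.317812 / 1.210938
eta = 0.2625 m

0.2625


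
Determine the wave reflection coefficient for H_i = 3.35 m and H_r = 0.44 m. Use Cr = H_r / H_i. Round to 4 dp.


Cr = H_r / H_i
Cr = 0.44 / 3.35
Cr = 0.1313

0.1313


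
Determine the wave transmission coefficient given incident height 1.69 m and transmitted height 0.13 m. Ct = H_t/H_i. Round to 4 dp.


Ct = H_t / H_i
Ct = 0.13 / 1.69
Ct = 0.0769

0.0769


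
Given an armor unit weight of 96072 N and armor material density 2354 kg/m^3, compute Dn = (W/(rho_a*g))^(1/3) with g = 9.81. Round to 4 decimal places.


V = W / (rho_a * g)
V = 96072 / (2354 * 9.81)
V = 96072 / 23092.74
V = 4.160269 m^3
Dn = V^(1/3) = 4.160269^(1/3)
Dn = 1.6083 m

1.6083


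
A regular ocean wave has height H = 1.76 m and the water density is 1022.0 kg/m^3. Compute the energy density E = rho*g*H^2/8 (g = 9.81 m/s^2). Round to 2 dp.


E = (1/8) * rho * g * H^2
E = (1/8) * 1022.0 * 9.81 * 1.76^2
E = 0.125 * 1022.0 * 9.81 * 3.0976
E = 3882.00 J/m^2

3882.00


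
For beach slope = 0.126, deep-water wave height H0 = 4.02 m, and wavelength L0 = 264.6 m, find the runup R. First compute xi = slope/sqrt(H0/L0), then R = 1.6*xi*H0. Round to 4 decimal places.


xi = slope / sqrt(H0/L0)
H0/L0 = 4.02/264.6 = 0.015193
sqrt(0.015193) = 0.123259
xi = 0.126 / 0.123259 = 1.022239
R = 1.6 * xi * H0 = 1.6 * 1.022239 * 4.02
R = 6.5750 m

6.5750


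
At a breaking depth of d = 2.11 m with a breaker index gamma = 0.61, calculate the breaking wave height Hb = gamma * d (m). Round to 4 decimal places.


Hb = gamma * d
Hb = 0.61 * 2.11
Hb = 1.2871 m

1.2871


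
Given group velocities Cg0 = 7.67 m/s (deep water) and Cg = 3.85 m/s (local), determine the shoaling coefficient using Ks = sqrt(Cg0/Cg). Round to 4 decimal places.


Ks = sqrt(Cg0 / Cg)
Ks = sqrt(7.67 / 3.85)
Ks = sqrt(1.9922)
Ks = 1.4115

1.4115


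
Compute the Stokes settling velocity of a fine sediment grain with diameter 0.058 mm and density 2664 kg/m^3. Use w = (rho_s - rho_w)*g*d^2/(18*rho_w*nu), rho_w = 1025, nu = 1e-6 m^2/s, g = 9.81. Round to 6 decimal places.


w = (rho_s - rho_w) * g * d^2 / (18 * rho_w * nu)
d = 0.058 mm = 0.000058 m
rho_s - rho_w = 2664 - 1025 = 1639
Numerator = 1639 * 9.81 * (0.000058)^2 = 0.000054088377
Denominator = 18 * 1025 * 1e-6 = 0.018450
w = 0.002932 m/s

0.002932


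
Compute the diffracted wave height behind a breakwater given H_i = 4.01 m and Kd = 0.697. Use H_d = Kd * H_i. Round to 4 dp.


H_d = Kd * H_i
H_d = 0.697 * 4.01
H_d = 2.7950 m

2.7950


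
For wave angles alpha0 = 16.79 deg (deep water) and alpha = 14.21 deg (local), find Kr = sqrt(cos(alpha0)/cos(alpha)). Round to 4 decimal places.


Kr = sqrt(cos(alpha0) / cos(alpha))
cos(16.79) = 0.957370
cos(14.21) = 0.969403
Kr = sqrt(0.957370 / 0.969403)
Kr = sqrt(0.987588)
Kr = 0.9938

0.9938


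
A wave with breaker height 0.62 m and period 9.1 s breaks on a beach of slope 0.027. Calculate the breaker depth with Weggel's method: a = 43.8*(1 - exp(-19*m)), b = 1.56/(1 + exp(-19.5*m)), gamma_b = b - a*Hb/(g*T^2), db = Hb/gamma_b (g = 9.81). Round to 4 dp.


a = 43.8 * (1 - exp(-19 * m))
exp(-19 * 0.027) = exp(-0.5130) = 0.598697
a = 43.8 * (1 - 0.598697) = 17.577081
b = 1.56 / (1 + exp(-19.5 * m))
exp(-19.5 * 0.027) = exp(-0.5265) = 0.590669
b = 1.56 / (1 + 0.590669) = 0.980720
Hb / (g * T^2) = 0.62 / (9.81 * 9.1^2) = 0.62 / 812.3661 = 0.00076320
gamma_b = b - a * Hb/(g*T^2) = 0.980720 - 17.577081 * 0.00076320 = 0.967305
db = Hb / gamma_b = 0.62 / 0.967305
db = 0.6410 m

0.6410


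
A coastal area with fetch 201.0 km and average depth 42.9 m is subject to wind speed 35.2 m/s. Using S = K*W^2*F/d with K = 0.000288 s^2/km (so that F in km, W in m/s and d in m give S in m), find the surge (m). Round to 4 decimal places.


S = K * W^2 * F / d
W^2 = 35.2^2 = 1239.04
S = 0.000288 * 1239.04 * 201.0 / 42.9
Numerator = 0.000288 * 1239.04 * 201.0 = 71.725548
S = 71.725548 / 42.9 = 1.6719 m

1.6719


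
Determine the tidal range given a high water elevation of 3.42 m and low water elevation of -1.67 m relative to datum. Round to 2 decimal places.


Tidal range = High water - Low water
Tidal range = 3.42 - (-1.67)
Tidal range = 5.09 m

5.09


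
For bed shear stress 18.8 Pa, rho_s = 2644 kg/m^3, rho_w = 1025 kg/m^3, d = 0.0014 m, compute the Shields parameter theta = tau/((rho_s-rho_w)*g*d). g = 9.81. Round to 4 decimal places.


theta = tau / ((rho_s - rho_w) * g * d)
rho_s - rho_w = 2644 - 1025 = 1619
Denominator = 1619 * 9.81 * 0.0014 = 22.235346
theta = 18.8 / 22.235346
theta = 0.8455

0.8455


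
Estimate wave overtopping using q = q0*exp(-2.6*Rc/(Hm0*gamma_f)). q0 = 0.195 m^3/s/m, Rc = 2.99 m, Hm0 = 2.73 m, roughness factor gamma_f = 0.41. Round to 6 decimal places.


q = q0 * exp(-2.6 * Rc / (Hm0 * gamma_f))
Exponent = -2.6 * 2.99 / (2.73 * 0.41)
= -2.6 * 2.99 / 1.1193
= -6.945412
exp(-6.945412) = 0.000963
q = 0.195 * 0.000963
q = 0.000188 m^3/s/m

0.000188


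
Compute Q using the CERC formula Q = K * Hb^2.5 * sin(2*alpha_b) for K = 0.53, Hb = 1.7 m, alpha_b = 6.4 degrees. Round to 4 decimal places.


Q = K * Hb^2.5 * sin(2 * alpha_b)
Hb^2.5 = 1.7^2.5 = 3.768099
sin(2 * 6.4) = sin(12.8) = 0.221548
Q = 0.53 * 3.768099 * 0.221548
Q = 0.4425 m^3/s

0.4425


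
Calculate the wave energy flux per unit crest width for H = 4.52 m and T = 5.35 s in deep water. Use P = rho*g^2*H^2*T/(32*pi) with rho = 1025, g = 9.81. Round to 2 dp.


P = rho * g^2 * H^2 * T / (32 * pi)
P = 1025 * 9.81^2 * 4.52^2 * 5.35 / (32 * pi)
P = 1025 * 96.2361 * 20.4304 * 5.35 / 100.53096
P = 107248.86 W/m

107248.86


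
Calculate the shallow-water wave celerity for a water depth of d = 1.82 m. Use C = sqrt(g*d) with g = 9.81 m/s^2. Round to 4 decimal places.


Using the shallow-water approximation:
C = sqrt(g * d) = sqrt(9.81 * 1.82)
C = sqrt(17.8542)
C = 4.2254 m/s

4.2254


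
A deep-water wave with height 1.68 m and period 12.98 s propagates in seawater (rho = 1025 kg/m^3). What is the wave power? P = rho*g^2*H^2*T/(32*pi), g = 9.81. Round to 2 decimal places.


P = rho * g^2 * H^2 * T / (32 * pi)
P = 1025 * 9.81^2 * 1.68^2 * 12.98 / (32 * pi)
P = 1025 * 96.2361 * 2.8224 * 12.98 / 100.53096
P = 35946.39 W/m

35946.39


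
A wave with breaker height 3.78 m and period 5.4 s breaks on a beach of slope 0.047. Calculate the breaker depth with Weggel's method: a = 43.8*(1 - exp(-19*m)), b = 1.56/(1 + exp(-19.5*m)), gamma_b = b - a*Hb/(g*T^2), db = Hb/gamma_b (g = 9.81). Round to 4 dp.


a = 43.8 * (1 - exp(-19 * m))
exp(-19 * 0.047) = exp(-0.8930) = 0.409426
a = 43.8 * (1 - 0.409426) = 25.867157
b = 1.56 / (1 + exp(-19.5 * m))
exp(-19.5 * 0.047) = exp(-0.9165) = 0.399916
b = 1.56 / (1 + 0.399916) = 1.114352
Hb / (g * T^2) = 3.78 / (9.81 * 5.4^2) = 3.78 / 286.0596 = 0.01321403
gamma_b = b - a * Hb/(g*T^2) = 1.114352 - 25.867157 * 0.01321403 = 0.772543
db = Hb / gamma_b = 3.78 / 0.772543
db = 4.8929 m

4.8929


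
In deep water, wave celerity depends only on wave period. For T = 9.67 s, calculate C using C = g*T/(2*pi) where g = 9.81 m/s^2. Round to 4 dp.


We use the deep-water celerity formula:
C = g * T / (2 * pi)
C = 9.81 * 9.67 / (2 * 3.14159...)
C = 94.862700 / 6.283185
C = 15.0979 m/s

15.0979


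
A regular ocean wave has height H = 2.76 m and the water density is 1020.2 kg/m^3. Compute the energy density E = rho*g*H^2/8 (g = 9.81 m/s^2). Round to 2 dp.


E = (1/8) * rho * g * H^2
E = (1/8) * 1020.2 * 9.81 * 2.76^2
E = 0.125 * 1020.2 * 9.81 * 7.6176
E = 9529.77 J/m^2

9529.77


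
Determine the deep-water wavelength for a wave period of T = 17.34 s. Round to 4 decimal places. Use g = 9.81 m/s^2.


L0 = g * T^2 / (2 * pi)
L0 = 9.81 * 17.34^2 / (2 * pi)
L0 = 9.81 * 300.6756 / 6.28319
L0 = 2949.6276 / 6.28319
L0 = 469.4478 m

469.4478


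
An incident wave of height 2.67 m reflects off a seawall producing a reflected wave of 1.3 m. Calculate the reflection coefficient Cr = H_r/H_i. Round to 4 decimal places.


Cr = H_r / H_i
Cr = 1.3 / 2.67
Cr = 0.4869

0.4869


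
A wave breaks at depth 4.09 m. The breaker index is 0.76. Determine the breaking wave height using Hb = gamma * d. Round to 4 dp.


Hb = gamma * d
Hb = 0.76 * 4.09
Hb = 3.1084 m

3.1084


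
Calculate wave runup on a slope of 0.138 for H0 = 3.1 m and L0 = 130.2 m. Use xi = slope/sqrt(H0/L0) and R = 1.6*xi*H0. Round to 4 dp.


xi = slope / sqrt(H0/L0)
H0/L0 = 3.1/130.2 = 0.023810
sqrt(0.023810) = 0.154303
xi = 0.138 / 0.154303 = 0.894342
R = 1.6 * xi * H0 = 1.6 * 0.894342 * 3.1
R = 4.4359 m

4.4359


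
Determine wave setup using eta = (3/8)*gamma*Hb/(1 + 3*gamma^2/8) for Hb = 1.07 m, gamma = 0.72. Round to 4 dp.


eta = (3/8) * gamma * Hb / (1 + 3*gamma^2/8)
Numerator = (3/8) * 0.72 * 1.07 = 0.288900
Denominator = 1 + 3*0.72^2/8 = 1 + 0.194400 = 1.194400
eta = 0.288900 / 1.194400
eta = 0.2419 m

0.2419


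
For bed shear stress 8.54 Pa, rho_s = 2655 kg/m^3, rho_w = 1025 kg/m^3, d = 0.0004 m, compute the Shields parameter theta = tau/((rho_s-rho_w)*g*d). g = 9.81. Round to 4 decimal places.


theta = tau / ((rho_s - rho_w) * g * d)
rho_s - rho_w = 2655 - 1025 = 1630
Denominator = 1630 * 9.81 * 0.0004 = 6.396120
theta = 8.54 / 6.396120
theta = 1.3352

1.3352


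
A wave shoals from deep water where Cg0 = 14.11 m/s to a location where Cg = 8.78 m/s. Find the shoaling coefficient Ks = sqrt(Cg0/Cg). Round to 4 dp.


Ks = sqrt(Cg0 / Cg)
Ks = sqrt(14.11 / 8.78)
Ks = sqrt(1.6071)
Ks = 1.2677

1.2677


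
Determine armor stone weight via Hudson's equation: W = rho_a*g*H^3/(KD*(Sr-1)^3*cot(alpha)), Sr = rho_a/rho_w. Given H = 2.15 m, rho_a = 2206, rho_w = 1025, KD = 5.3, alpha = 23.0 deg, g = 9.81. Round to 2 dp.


Sr = rho_a / rho_w = 2206 / 1025 = 2.152195
(Sr - 1) = 1.152195
(Sr - 1)^3 = 1.529601
cot(23.0) = 1 / tan(23.0) = 1 / 0.424475 = 2.355852
Numerator = 2206 * 9.81 * 2.15^3 = 215074.9820
Denominator = 5.3 * 1.529601 * 2.355852 = 19.098622
W = 215074.9820 / 19.098622
W = 11261.28 N

11261.28


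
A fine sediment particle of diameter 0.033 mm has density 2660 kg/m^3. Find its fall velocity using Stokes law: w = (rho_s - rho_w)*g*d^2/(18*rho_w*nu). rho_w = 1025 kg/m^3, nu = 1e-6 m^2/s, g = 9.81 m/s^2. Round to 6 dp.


w = (rho_s - rho_w) * g * d^2 / (18 * rho_w * nu)
d = 0.033 mm = 0.000033 m
rho_s - rho_w = 2660 - 1025 = 1635
Numerator = 1635 * 9.81 * (0.000033)^2 = 0.000017466852
Denominator = 18 * 1025 * 1e-6 = 0.018450
w = 0.000947 m/s

0.000947


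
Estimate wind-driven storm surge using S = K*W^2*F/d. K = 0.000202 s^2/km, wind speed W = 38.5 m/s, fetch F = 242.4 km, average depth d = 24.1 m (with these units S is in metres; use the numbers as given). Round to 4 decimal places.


S = K * W^2 * F / d
W^2 = 38.5^2 = 1482.25
S = 0.000202 * 1482.25 * 242.4 / 24.1
Numerator = 0.000202 * 1482.25 * 242.4 = 72.578075
S = 72.578075 / 24.1 = 3.0115 m

3.0115


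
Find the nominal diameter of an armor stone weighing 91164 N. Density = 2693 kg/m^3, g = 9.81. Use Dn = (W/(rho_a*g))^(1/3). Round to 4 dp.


V = W / (rho_a * g)
V = 91164 / (2693 * 9.81)
V = 91164 / 26418.33
V = 3.450786 m^3
Dn = V^(1/3) = 3.450786^(1/3)
Dn = 1.5111 m

1.5111


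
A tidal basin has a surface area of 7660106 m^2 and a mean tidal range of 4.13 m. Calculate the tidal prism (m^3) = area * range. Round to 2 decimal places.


Tidal prism = Area * Tidal range
P = 7660106 * 4.13
P = 31636237.78 m^3

31636237.78


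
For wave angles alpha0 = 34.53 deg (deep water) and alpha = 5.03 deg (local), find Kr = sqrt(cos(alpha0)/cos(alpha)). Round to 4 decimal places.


Kr = sqrt(cos(alpha0) / cos(alpha))
cos(34.53) = 0.823830
cos(5.03) = 0.996149
Kr = sqrt(0.823830 / 0.996149)
Kr = sqrt(0.827014)
Kr = 0.9094

0.9094


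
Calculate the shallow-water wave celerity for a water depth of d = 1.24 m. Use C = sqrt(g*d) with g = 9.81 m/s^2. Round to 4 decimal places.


Using the shallow-water approximation:
C = sqrt(g * d) = sqrt(9.81 * 1.24)
C = sqrt(12.1644)
C = 3.4877 m/s

3.4877


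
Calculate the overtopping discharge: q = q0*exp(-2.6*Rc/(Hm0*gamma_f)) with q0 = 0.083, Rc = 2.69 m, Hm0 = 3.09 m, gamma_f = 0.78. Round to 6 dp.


q = q0 * exp(-2.6 * Rc / (Hm0 * gamma_f))
Exponent = -2.6 * 2.69 / (3.09 * 0.78)
= -2.6 * 2.69 / 2.4102
= -2.901834
exp(-2.901834) = 0.054922
q = 0.083 * 0.054922
q = 0.004559 m^3/s/m

0.004559


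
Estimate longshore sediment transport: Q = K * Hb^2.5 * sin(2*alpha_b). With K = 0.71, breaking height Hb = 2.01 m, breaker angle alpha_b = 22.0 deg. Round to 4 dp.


Q = K * Hb^2.5 * sin(2 * alpha_b)
Hb^2.5 = 2.01^2.5 = 5.727830
sin(2 * 22.0) = sin(44.0) = 0.694658
Q = 0.71 * 5.727830 * 0.694658
Q = 2.8250 m^3/s

2.8250


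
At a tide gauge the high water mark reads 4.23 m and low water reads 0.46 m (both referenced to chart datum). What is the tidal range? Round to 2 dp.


Tidal range = High water - Low water
Tidal range = 4.23 - (0.46)
Tidal range = 3.77 m

3.77


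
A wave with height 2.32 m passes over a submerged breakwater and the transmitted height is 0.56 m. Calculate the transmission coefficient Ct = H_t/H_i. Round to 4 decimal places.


Ct = H_t / H_i
Ct = 0.56 / 2.32
Ct = 0.2414

0.2414


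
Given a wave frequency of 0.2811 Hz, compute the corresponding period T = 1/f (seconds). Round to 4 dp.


T = 1 / f
T = 1 / 0.2811
T = 3.5575 s

3.5575


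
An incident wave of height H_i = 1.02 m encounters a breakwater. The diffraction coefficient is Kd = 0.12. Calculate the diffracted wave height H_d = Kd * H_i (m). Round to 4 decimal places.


H_d = Kd * H_i
H_d = 0.12 * 1.02
H_d = 0.1224 m

0.1224


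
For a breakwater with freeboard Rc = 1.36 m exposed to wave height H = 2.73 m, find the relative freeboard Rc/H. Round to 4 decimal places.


Relative freeboard = Rc / H
= 1.36 / 2.73
= 0.4982

0.4982


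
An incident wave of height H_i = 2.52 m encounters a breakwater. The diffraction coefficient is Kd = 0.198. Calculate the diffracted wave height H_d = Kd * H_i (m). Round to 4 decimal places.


H_d = Kd * H_i
H_d = 0.198 * 2.52
H_d = 0.4990 m

0.4990


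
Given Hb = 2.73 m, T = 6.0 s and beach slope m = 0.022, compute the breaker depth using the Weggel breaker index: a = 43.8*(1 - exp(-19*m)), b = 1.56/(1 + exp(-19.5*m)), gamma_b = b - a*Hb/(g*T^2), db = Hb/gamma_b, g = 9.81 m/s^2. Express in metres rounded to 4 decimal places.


a = 43.8 * (1 - exp(-19 * m))
exp(-19 * 0.022) = exp(-0.4180) = 0.658362
a = 43.8 * (1 - 0.658362) = 14.963734
b = 1.56 / (1 + exp(-19.5 * m))
exp(-19.5 * 0.022) = exp(-0.4290) = 0.651160
b = 1.56 / (1 + 0.651160) = 0.944790
Hb / (g * T^2) = 2.73 / (9.81 * 6.0^2) = 2.73 / 353.1600 = 0.00773021
gamma_b = b - a * Hb/(g*T^2) = 0.944790 - 14.963734 * 0.00773021 = 0.829118
db = Hb / gamma_b = 2.73 / 0.829118
db = 3.2927 m

3.2927


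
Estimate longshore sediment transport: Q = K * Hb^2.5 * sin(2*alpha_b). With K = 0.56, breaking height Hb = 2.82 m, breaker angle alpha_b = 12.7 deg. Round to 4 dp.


Q = K * Hb^2.5 * sin(2 * alpha_b)
Hb^2.5 = 2.82^2.5 = 13.354351
sin(2 * 12.7) = sin(25.4) = 0.428935
Q = 0.56 * 13.354351 * 0.428935
Q = 3.2078 m^3/s

3.2078


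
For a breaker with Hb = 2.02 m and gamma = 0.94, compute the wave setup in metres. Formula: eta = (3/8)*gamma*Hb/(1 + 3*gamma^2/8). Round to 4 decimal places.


eta = (3/8) * gamma * Hb / (1 + 3*gamma^2/8)
Numerator = (3/8) * 0.94 * 2.02 = 0.712050
Denominator = 1 + 3*0.94^2/8 = 1 + 0.331350 = 1.331350
eta = 0.712050 / 1.331350
eta = 0.5348 m

0.5348


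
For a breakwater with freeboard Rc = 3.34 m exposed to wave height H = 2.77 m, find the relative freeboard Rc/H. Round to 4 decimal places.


Relative freeboard = Rc / H
= 3.34 / 2.77
= 1.2058

1.2058


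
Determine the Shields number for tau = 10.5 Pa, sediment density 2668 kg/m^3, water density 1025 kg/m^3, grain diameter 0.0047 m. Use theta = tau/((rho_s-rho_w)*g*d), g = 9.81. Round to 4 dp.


theta = tau / ((rho_s - rho_w) * g * d)
rho_s - rho_w = 2668 - 1025 = 1643
Denominator = 1643 * 9.81 * 0.0047 = 75.753801
theta = 10.5 / 75.753801
theta = 0.1386

0.1386


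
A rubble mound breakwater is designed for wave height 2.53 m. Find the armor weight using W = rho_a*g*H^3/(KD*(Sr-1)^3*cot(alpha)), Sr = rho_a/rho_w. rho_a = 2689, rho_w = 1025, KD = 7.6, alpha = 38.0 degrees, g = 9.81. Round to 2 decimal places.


Sr = rho_a / rho_w = 2689 / 1025 = 2.623415
(Sr - 1) = 1.623415
(Sr - 1)^3 = 4.278469
cot(38.0) = 1 / tan(38.0) = 1 / 0.781286 = 1.279942
Numerator = 2689 * 9.81 * 2.53^3 = 427190.2905
Denominator = 7.6 * 4.278469 * 1.279942 = 41.619047
W = 427190.2905 / 41.619047
W = 10264.30 N

10264.30


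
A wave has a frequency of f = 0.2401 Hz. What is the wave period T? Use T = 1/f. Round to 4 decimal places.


T = 1 / f
T = 1 / 0.2401
T = 4.1649 s

4.1649


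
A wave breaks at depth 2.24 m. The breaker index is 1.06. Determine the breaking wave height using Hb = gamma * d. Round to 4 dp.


Hb = gamma * d
Hb = 1.06 * 2.24
Hb = 2.3744 m

2.3744


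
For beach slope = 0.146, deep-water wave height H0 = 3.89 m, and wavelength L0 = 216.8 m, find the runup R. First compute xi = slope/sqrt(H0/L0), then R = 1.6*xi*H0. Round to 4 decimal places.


xi = slope / sqrt(H0/L0)
H0/L0 = 3.89/216.8 = 0.017943
sqrt(0.017943) = 0.133951
xi = 0.146 / 0.133951 = 1.089953
R = 1.6 * xi * H0 = 1.6 * 1.089953 * 3.89
R = 6.7839 m

6.7839


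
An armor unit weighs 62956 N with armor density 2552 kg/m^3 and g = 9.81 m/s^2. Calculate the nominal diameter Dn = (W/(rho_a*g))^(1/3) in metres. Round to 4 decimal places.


V = W / (rho_a * g)
V = 62956 / (2552 * 9.81)
V = 62956 / 25035.12
V = 2.514707 m^3
Dn = V^(1/3) = 2.514707^(1/3)
Dn = 1.3599 m

1.3599


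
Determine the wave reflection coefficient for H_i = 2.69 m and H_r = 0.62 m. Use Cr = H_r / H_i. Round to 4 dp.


Cr = H_r / H_i
Cr = 0.62 / 2.69
Cr = 0.2305

0.2305


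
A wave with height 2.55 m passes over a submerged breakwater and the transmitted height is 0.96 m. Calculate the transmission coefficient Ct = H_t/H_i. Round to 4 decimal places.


Ct = H_t / H_i
Ct = 0.96 / 2.55
Ct = 0.3765

0.3765


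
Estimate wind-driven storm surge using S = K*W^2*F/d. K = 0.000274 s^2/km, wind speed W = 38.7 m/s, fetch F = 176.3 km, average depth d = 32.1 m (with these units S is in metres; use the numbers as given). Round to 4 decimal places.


S = K * W^2 * F / d
W^2 = 38.7^2 = 1497.69
S = 0.000274 * 1497.69 * 176.3 / 32.1
Numerator = 0.000274 * 1497.69 * 176.3 = 72.347713
S = 72.347713 / 32.1 = 2.2538 m

2.2538


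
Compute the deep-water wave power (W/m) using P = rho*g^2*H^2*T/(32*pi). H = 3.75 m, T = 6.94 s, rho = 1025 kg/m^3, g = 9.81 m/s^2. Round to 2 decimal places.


P = rho * g^2 * H^2 * T / (32 * pi)
P = 1025 * 9.81^2 * 3.75^2 * 6.94 / (32 * pi)
P = 1025 * 96.2361 * 14.0625 * 6.94 / 100.53096
P = 95759.98 W/m

95759.98


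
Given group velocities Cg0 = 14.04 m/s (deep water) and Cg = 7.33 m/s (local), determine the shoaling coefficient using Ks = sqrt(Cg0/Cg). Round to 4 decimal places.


Ks = sqrt(Cg0 / Cg)
Ks = sqrt(14.04 / 7.33)
Ks = sqrt(1.9154)
Ks = 1.3840

1.3840


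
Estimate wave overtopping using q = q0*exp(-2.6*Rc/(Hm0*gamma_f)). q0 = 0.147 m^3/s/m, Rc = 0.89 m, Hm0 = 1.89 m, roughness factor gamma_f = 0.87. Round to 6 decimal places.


q = q0 * exp(-2.6 * Rc / (Hm0 * gamma_f))
Exponent = -2.6 * 0.89 / (1.89 * 0.87)
= -2.6 * 0.89 / 1.6443
= -1.407286
exp(-1.407286) = 0.244807
q = 0.147 * 0.244807
q = 0.035987 m^3/s/m

0.035987


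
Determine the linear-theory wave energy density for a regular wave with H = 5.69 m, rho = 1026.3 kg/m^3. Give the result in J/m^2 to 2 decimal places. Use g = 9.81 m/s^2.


E = (1/8) * rho * g * H^2
E = (1/8) * 1026.3 * 9.81 * 5.69^2
E = 0.125 * 1026.3 * 9.81 * 32.3761
E = 40745.33 J/m^2

40745.33


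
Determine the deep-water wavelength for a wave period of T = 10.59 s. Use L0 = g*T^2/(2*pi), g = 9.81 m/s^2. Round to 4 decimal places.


L0 = g * T^2 / (2 * pi)
L0 = 9.81 * 10.59^2 / (2 * pi)
L0 = 9.81 * 112.1481 / 6.28319
L0 = 1100.1729 / 6.28319
L0 = 175.0979 m

175.0979


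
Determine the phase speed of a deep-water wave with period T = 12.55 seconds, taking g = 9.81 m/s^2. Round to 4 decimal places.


We use the deep-water celerity formula:
C = g * T / (2 * pi)
C = 9.81 * 12.55 / (2 * 3.14159...)
C = 123.115500 / 6.283185
C = 19.5944 m/s

19.5944


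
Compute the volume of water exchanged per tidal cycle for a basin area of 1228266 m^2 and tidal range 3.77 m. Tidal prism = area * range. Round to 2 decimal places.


Tidal prism = Area * Tidal range
P = 1228266 * 3.77
P = 4630562.82 m^3

4630562.82


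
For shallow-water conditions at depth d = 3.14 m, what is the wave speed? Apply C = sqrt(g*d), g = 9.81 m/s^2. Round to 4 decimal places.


Using the shallow-water approximation:
C = sqrt(g * d) = sqrt(9.81 * 3.14)
C = sqrt(30.8034)
C = 5.5501 m/s

5.5501


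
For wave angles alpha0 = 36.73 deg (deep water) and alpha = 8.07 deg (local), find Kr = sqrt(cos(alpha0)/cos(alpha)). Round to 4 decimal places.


Kr = sqrt(cos(alpha0) / cos(alpha))
cos(36.73) = 0.801463
cos(8.07) = 0.990097
Kr = sqrt(0.801463 / 0.990097)
Kr = sqrt(0.809479)
Kr = 0.8997

0.8997


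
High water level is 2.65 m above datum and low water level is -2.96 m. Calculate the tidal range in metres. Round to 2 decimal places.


Tidal range = High water - Low water
Tidal range = 2.65 - (-2.96)
Tidal range = 5.61 m

5.61


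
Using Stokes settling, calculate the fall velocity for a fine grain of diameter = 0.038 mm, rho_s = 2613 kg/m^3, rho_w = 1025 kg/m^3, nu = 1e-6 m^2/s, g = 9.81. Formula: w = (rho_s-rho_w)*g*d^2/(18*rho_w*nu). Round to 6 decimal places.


w = (rho_s - rho_w) * g * d^2 / (18 * rho_w * nu)
d = 0.038 mm = 0.000038 m
rho_s - rho_w = 2613 - 1025 = 1588
Numerator = 1588 * 9.81 * (0.000038)^2 = 0.000022495036
Denominator = 18 * 1025 * 1e-6 = 0.018450
w = 0.001219 m/s

0.001219


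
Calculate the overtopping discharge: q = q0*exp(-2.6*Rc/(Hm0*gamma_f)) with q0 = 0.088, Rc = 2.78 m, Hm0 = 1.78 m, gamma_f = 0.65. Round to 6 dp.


q = q0 * exp(-2.6 * Rc / (Hm0 * gamma_f))
Exponent = -2.6 * 2.78 / (1.78 * 0.65)
= -2.6 * 2.78 / 1.1570
= -6.247191
exp(-6.247191) = 0.001936
q = 0.088 * 0.001936
q = 0.000170 m^3/s/m

0.000170


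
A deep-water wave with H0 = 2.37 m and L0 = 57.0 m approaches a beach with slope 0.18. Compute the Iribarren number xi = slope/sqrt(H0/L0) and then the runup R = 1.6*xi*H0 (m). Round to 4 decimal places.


xi = slope / sqrt(H0/L0)
H0/L0 = 2.37/57.0 = 0.041579
sqrt(0.041579) = 0.203909
xi = 0.18 / 0.203909 = 0.882746
R = 1.6 * xi * H0 = 1.6 * 0.882746 * 2.37
R = 3.3474 m

3.3474


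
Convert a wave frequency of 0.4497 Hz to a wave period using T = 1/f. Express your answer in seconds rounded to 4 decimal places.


T = 1 / f
T = 1 / 0.4497
T = 2.2237 s

2.2237


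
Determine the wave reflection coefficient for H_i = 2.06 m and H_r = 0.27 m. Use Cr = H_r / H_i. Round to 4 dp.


Cr = H_r / H_i
Cr = 0.27 / 2.06
Cr = 0.1311

0.1311


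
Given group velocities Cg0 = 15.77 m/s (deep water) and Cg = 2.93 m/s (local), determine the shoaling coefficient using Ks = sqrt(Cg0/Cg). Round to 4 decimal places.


Ks = sqrt(Cg0 / Cg)
Ks = sqrt(15.77 / 2.93)
Ks = sqrt(5.3823)
Ks = 2.3200

2.3200


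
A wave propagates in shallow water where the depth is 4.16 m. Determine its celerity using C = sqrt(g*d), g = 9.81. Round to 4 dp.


Using the shallow-water approximation:
C = sqrt(g * d) = sqrt(9.81 * 4.16)
C = sqrt(40.8096)
C = 6.3882 m/s

6.3882


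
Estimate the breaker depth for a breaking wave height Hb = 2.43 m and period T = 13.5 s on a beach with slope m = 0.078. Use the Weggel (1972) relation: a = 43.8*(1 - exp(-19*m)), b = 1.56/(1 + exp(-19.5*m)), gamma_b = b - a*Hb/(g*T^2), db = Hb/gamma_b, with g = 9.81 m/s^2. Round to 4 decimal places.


a = 43.8 * (1 - exp(-19 * m))
exp(-19 * 0.078) = exp(-1.4820) = 0.227183
a = 43.8 * (1 - 0.227183) = 33.849390
b = 1.56 / (1 + exp(-19.5 * m))
exp(-19.5 * 0.078) = exp(-1.5210) = 0.218493
b = 1.56 / (1 + 0.218493) = 1.280270
Hb / (g * T^2) = 2.43 / (9.81 * 13.5^2) = 2.43 / 1787.8725 = 0.00135916
gamma_b = b - a * Hb/(g*T^2) = 1.280270 - 33.849390 * 0.00135916 = 1.234263
db = Hb / gamma_b = 2.43 / 1.234263
db = 1.9688 m

1.9688


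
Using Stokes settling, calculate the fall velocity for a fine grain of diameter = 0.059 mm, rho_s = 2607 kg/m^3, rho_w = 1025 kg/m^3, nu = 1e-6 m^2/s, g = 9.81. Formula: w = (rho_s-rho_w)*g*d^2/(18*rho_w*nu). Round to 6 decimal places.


w = (rho_s - rho_w) * g * d^2 / (18 * rho_w * nu)
d = 0.059 mm = 0.000059 m
rho_s - rho_w = 2607 - 1025 = 1582
Numerator = 1582 * 9.81 * (0.000059)^2 = 0.000054023101
Denominator = 18 * 1025 * 1e-6 = 0.018450
w = 0.002928 m/s

0.002928


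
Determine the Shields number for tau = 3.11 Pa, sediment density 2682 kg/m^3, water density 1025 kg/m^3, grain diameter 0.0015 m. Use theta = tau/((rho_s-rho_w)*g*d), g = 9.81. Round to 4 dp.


theta = tau / ((rho_s - rho_w) * g * d)
rho_s - rho_w = 2682 - 1025 = 1657
Denominator = 1657 * 9.81 * 0.0015 = 24.382755
theta = 3.11 / 24.382755
theta = 0.1275

0.1275


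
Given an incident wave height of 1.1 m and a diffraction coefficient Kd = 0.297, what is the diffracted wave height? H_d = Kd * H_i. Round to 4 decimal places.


H_d = Kd * H_i
H_d = 0.297 * 1.1
H_d = 0.3267 m

0.3267


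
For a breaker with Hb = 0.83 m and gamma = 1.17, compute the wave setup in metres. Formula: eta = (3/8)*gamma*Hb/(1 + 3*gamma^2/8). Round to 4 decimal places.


eta = (3/8) * gamma * Hb / (1 + 3*gamma^2/8)
Numerator = (3/8) * 1.17 * 0.83 = 0.364162
Denominator = 1 + 3*1.17^2/8 = 1 + 0.513338 = 1.513338
eta = 0.364162 / 1.513338
eta = 0.2406 m

0.2406


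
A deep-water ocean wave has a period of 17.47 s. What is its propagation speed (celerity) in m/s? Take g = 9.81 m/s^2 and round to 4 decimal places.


We use the deep-water celerity formula:
C = g * T / (2 * pi)
C = 9.81 * 17.47 / (2 * 3.14159...)
C = 171.380700 / 6.283185
C = 27.2761 m/s

27.2761


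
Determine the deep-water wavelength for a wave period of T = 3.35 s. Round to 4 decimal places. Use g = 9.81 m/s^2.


L0 = g * T^2 / (2 * pi)
L0 = 9.81 * 3.35^2 / (2 * pi)
L0 = 9.81 * 11.2225 / 6.28319
L0 = 110.0927 / 6.28319
L0 = 17.5218 m

17.5218


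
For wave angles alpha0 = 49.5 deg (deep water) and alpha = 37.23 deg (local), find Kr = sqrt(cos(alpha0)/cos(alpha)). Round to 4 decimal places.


Kr = sqrt(cos(alpha0) / cos(alpha))
cos(49.5) = 0.649448
cos(37.23) = 0.796213
Kr = sqrt(0.649448 / 0.796213)
Kr = sqrt(0.815671)
Kr = 0.9031

0.9031


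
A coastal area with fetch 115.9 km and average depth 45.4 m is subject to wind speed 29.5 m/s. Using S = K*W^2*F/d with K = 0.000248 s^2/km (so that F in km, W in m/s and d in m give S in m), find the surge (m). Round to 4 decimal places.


S = K * W^2 * F / d
W^2 = 29.5^2 = 870.25
S = 0.000248 * 870.25 * 115.9 / 45.4
Numerator = 0.000248 * 870.25 * 115.9 = 25.013770
S = 25.013770 / 45.4 = 0.5510 m

0.5510


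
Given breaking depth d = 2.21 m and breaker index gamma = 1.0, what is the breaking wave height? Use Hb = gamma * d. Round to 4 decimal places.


Hb = gamma * d
Hb = 1.0 * 2.21
Hb = 2.2100 m

2.2100


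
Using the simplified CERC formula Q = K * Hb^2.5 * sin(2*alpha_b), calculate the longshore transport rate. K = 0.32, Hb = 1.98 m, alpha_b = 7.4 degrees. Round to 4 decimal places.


Q = K * Hb^2.5 * sin(2 * alpha_b)
Hb^2.5 = 1.98^2.5 = 5.516492
sin(2 * 7.4) = sin(14.8) = 0.255446
Q = 0.32 * 5.516492 * 0.255446
Q = 0.4509 m^3/s

0.4509


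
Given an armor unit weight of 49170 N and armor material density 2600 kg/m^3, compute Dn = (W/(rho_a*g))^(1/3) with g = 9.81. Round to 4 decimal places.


V = W / (rho_a * g)
V = 49170 / (2600 * 9.81)
V = 49170 / 25506.00
V = 1.927782 m^3
Dn = V^(1/3) = 1.927782^(1/3)
Dn = 1.2446 m

1.2446


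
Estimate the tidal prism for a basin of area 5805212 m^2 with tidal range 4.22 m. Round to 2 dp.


Tidal prism = Area * Tidal range
P = 5805212 * 4.22
P = 24497994.64 m^3

24497994.64


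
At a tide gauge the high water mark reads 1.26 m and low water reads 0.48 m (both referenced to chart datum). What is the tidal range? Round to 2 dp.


Tidal range = High water - Low water
Tidal range = 1.26 - (0.48)
Tidal range = 0.78 m

0.78


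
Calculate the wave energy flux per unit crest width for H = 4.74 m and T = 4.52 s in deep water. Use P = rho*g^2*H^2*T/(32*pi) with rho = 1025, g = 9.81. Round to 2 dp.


P = rho * g^2 * H^2 * T / (32 * pi)
P = 1025 * 9.81^2 * 4.74^2 * 4.52 / (32 * pi)
P = 1025 * 96.2361 * 22.4676 * 4.52 / 100.53096
P = 99645.38 W/m

99645.38


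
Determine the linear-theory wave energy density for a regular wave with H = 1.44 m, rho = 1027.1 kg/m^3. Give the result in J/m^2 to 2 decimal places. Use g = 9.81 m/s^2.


E = (1/8) * rho * g * H^2
E = (1/8) * 1027.1 * 9.81 * 1.44^2
E = 0.125 * 1027.1 * 9.81 * 2.0736
E = 2611.66 J/m^2

2611.66


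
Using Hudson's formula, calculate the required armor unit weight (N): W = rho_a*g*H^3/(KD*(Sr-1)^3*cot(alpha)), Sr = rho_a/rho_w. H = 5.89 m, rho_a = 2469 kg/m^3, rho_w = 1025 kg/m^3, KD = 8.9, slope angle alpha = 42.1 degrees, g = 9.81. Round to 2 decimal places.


Sr = rho_a / rho_w = 2469 / 1025 = 2.408780
(Sr - 1) = 1.408780
(Sr - 1)^3 = 2.795954
cot(42.1) = 1 / tan(42.1) = 1 / 0.903569 = 1.106722
Numerator = 2469 * 9.81 * 5.89^3 = 4949211.1386
Denominator = 8.9 * 2.795954 * 1.106722 = 27.539656
W = 4949211.1386 / 27.539656
W = 179712.17 N

179712.17


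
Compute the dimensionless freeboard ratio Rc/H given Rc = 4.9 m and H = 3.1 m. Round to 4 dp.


Relative freeboard = Rc / H
= 4.9 / 3.1
= 1.5806

1.5806


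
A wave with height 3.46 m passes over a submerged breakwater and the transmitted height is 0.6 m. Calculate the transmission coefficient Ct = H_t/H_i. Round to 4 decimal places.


Ct = H_t / H_i
Ct = 0.6 / 3.46
Ct = 0.1734

0.1734
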